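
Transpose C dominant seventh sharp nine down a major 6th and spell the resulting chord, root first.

Transposed root: C → E-flat (major 6th down). So we spell E-flat dominant seventh sharp nine:
- root: E-flat
- major 3rd: G
- perfect 5th: B-flat
- minor 7th: D-flat
- augmented 9th: F-sharp

E-flat G B-flat D-flat F-sharp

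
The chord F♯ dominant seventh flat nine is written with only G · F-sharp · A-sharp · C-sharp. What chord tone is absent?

E

F♯ dominant seventh flat nine = F-sharp, A-sharp, C-sharp, E, G. The voicing lacks the 7th (minor 7th), E.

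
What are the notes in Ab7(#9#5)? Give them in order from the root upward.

A♭  C  E  G♭  B

Ab7(#9#5) is a dominant seventh sharp nine sharp five built on A♭.
root → A♭
3rd (major 3rd) → C
5th (augmented 5th) → E
7th (minor 7th) → G♭
9th (augmented 9th) → B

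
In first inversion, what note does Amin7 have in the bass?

Amin7 = A–C–E–G. First inversion → third in the bass = C.

C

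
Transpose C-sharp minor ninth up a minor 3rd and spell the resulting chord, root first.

E G B D F-sharp

A minor 3rd up from C-sharp is E, so the new chord is E minor ninth.
Root: E
Minor 3rd (3rd): G
Perfect 5th (5th): B
Minor 7th (7th): D
Major 9th (9th): F-sharp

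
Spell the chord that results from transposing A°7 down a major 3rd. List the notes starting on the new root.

F, Ab, Cb, Ebb

A down a major 3rd → F. New chord: F diminished seventh.
F — root
Ab — minor 3rd
Cb — diminished 5th
Ebb — diminished 7th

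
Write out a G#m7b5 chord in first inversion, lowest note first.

G#m7b5 = G#–B–D–F#; first inversion → third (B) lowest.

B  D  F#  G#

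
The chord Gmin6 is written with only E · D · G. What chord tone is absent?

Gmin6 = G, B♭, D, E. The voicing lacks the 3rd (minor 3rd), B♭.

B♭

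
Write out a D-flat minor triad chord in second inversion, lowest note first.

D-flat minor triad = D♭–F♭–A♭; second inversion → fifth (A♭) lowest.

A♭, D♭, F♭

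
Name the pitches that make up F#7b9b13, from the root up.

F# – A# – C# – E – G – D

F#7b9b13 is a dominant seventh flat nine flat thirteen built on F#.
Root: F#
Major 3rd (3rd): A#
Perfect 5th (5th): C#
Minor 7th (7th): E
Minor 9th (9th): G
Minor 13th (13th): D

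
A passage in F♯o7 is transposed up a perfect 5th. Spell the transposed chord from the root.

F♯ up a perfect 5th → C♯. New chord: C♯ diminished seventh.
C♯ — root
E — minor 3rd
G — diminished 5th
B♭ — diminished 7th

C♯, E, G, B♭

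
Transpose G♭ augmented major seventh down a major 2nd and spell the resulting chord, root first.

G-flat down a major 2nd → F-flat. New chord: F-flat augmented major seventh.
F-flat — root
A-flat — major 3rd
C — augmented 5th
E-flat — major 7th

F-flat  A-flat  C  E-flat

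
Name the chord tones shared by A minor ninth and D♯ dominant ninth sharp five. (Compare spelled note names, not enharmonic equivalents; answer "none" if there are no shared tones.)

none

A minor ninth: A C E G B
D♯ dominant ninth sharp five: D-sharp F-double-sharp A-double-sharp C-sharp E-sharp
Common to both → none.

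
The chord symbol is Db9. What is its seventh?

Root of Db9 = Db. The 7th is a minor 7th: Db up a minor 7th → Cb.

Cb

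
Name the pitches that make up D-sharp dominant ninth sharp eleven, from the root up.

D-sharp dominant ninth sharp eleven is a dominant ninth sharp eleven built on D-sharp.
D-sharp — root
F-double-sharp — major 3rd
A-sharp — perfect 5th
C-sharp — minor 7th
E-sharp — major 9th
G-double-sharp — augmented 11th

D-sharp, F-double-sharp, A-sharp, C-sharp, E-sharp, G-double-sharp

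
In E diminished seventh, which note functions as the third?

E diminished seventh is built on E; its 3rd is a minor 3rd above the root.
A third above E uses the letter G, and the minor 3rd above E is G.

G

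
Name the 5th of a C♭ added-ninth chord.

G♭

C♭ added-ninth is built on C♭; its 5th is a perfect 5th above the root.
A fifth above C uses the letter G, and the perfect 5th above C♭ is G♭.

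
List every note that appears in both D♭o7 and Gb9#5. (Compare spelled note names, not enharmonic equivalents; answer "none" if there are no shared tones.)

D♭o7 = D♭, F♭, A𝄫, C𝄫.
Gb9#5 = G♭, B♭, D, F♭, A♭.
Shared: F♭.

F♭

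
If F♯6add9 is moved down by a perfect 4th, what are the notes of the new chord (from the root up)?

Transposed root: F# → C# (perfect 4th down). So we spell C# six-nine:
C# — root
E# — major 3rd
G# — perfect 5th
A# — major 6th
D# — major 9th

C# E# G# A# D#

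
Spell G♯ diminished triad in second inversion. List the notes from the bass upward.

G♯ diminished triad = G-sharp–B–D; second inversion → fifth (D) lowest.

D – G-sharp – B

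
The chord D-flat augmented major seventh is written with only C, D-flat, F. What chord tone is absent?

A

The full D-flat augmented major seventh chord is D-flat, F, A, C.
Comparing with the voicing, the augmented 5th (5th) — A — is absent.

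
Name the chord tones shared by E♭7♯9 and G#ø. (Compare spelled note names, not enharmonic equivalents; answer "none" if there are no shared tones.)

E♭7♯9 = Eb, G, Bb, Db, F#.
G#ø = G#, B, D, F#.
Shared: F#.

F#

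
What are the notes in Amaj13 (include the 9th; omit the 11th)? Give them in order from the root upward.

A – C# – E – G# – B – F#

Amaj13: major thirteenth on A.
root → A
3rd (major 3rd) → C#
5th (perfect 5th) → E
7th (major 7th) → G#
9th (major 9th) → B
13th (major 13th) → F#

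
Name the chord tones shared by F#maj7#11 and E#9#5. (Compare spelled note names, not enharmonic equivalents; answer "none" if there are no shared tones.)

E#

F#maj7#11 = F#, A#, C#, E#, B#.
E#9#5 = E#, G##, B##, D#, F##.
Shared: E#.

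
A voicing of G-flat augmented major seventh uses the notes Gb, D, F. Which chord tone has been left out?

Bb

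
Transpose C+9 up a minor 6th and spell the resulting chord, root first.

Ab, C, E, Gb, Bb

A minor 6th up from C is Ab, so the new chord is Ab dominant ninth sharp five.
root → Ab
3rd (major 3rd) → C
5th (augmented 5th) → E
7th (minor 7th) → Gb
9th (major 9th) → Bb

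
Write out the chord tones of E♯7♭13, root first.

E# – G## – B# – D# – C#

E♯7♭13: dominant seventh flat thirteen on E#.
E# — root
G## — major 3rd
B# — perfect 5th
D# — minor 7th
C# — minor 13th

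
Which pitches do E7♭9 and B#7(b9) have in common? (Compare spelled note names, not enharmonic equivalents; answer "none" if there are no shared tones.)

E7♭9 = E, G#, B, D, F.
B#7(b9) = B#, D##, F##, A#, C#.
Shared: none.

none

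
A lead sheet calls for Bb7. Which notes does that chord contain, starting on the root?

Bb7 is a dominant seventh built on Bb.
Root: Bb
Major 3rd (3rd): D
Perfect 5th (5th): F
Minor 7th (7th): Ab

Bb D F Ab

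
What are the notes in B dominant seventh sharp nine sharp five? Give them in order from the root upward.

B dominant seventh sharp nine sharp five: dominant seventh sharp nine sharp five on B.
Root: B
Major 3rd (3rd): D-sharp
Augmented 5th (5th): F-double-sharp
Minor 7th (7th): A
Augmented 9th (9th): C-double-sharp

B  D-sharp  F-double-sharp  A  C-double-sharp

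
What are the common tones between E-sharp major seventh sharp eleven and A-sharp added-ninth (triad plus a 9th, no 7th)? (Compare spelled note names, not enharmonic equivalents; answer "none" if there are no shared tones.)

E-sharp  B-sharp

E-sharp major seventh sharp eleven: E-sharp G-double-sharp B-sharp D-double-sharp A-double-sharp
A-sharp added-ninth: A-sharp C-double-sharp E-sharp B-sharp
Common to both → E-sharp, B-sharp.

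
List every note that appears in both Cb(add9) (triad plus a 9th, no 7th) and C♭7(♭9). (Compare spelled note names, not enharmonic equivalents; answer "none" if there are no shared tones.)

Cb, Eb, Gb

Cb(add9): Cb Eb Gb Db
C♭7(♭9): Cb Eb Gb Bbb Dbb
Common to both → Cb, Eb, Gb.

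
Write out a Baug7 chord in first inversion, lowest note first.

In root position, Baug7 is B–D♯–F𝄪–A.
First inversion puts the third (D♯) in the bass.

D♯ – F𝄪 – A – B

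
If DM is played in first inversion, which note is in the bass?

DM in root position is D–F♯–A.
First inversion places the third in the bass, which is F♯.

F♯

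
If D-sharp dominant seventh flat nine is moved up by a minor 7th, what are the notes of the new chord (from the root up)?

A minor 7th up from D-sharp is C-sharp, so the new chord is C-sharp dominant seventh flat nine.
Root: C-sharp
Major 3rd (3rd): E-sharp
Perfect 5th (5th): G-sharp
Minor 7th (7th): B
Minor 9th (9th): D

C-sharp, E-sharp, G-sharp, B, D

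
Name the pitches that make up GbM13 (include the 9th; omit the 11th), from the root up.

GbM13 is a major thirteenth built on G♭.
root → G♭
3rd (major 3rd) → B♭
5th (perfect 5th) → D♭
7th (major 7th) → F
9th (major 9th) → A♭
13th (major 13th) → E♭

G♭ – B♭ – D♭ – F – A♭ – E♭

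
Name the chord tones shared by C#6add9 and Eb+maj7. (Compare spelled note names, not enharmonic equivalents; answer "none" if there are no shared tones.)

none

C#6add9: C# E# G# A# D#
Eb+maj7: Eb G B D
Common to both → none.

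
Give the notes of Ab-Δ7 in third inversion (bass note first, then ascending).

G, Ab, Cb, Eb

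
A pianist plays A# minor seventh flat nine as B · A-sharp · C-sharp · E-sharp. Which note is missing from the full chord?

A# minor seventh flat nine = A-sharp, C-sharp, E-sharp, G-sharp, B. The voicing lacks the 7th (minor 7th), G-sharp.

G-sharp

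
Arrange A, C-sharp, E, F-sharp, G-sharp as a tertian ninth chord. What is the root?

F-sharp

Stacking in thirds gives F-sharp – A – C-sharp – E – G-sharp, so F-sharp is the root — F-sharp minor ninth.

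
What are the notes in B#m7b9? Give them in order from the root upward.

B#, D#, F##, A#, C#

B#m7b9 is a minor seventh flat nine built on B#.
root → B#
3rd (minor 3rd) → D#
5th (perfect 5th) → F##
7th (minor 7th) → A#
9th (minor 9th) → C#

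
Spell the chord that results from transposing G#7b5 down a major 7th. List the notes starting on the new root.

A, C♯, E♭, G

G♯ down a major 7th → A. New chord: A dominant seventh flat five.
root → A
3rd (major 3rd) → C♯
5th (diminished 5th) → E♭
7th (minor 7th) → G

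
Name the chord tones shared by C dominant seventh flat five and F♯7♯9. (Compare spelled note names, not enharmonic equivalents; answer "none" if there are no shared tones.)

C dominant seventh flat five: C E Gb Bb
F♯7♯9: F# A# C# E G##
Common to both → E.

E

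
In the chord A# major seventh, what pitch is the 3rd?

A# major seventh is built on A-sharp; its 3rd is a major 3rd above the root.
A third above A uses the letter C, and the major 3rd above A-sharp is C-double-sharp.

C-double-sharp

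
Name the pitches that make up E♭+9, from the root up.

Root Eb, quality dominant ninth sharp five:
root → Eb
3rd (major 3rd) → G
5th (augmented 5th) → B
7th (minor 7th) → Db
9th (major 9th) → F

Eb  G  B  Db  F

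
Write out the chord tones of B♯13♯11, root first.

B# D## F## A# C## E## G##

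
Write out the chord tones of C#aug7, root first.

C♯  E♯  G𝄪  B

C#aug7: augmented seventh on C♯.
root → C♯
3rd (major 3rd) → E♯
5th (augmented 5th) → G𝄪
7th (minor 7th) → B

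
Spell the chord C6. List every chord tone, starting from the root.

C E G A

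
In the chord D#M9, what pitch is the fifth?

Root of D#M9 = D♯. The 5th is a perfect 5th: D♯ up a perfect 5th → A♯.

A♯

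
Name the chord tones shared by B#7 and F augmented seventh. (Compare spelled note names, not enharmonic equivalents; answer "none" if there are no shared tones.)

B#7: B# D## F## A#
F augmented seventh: F A C# Eb
Common to both → none.

none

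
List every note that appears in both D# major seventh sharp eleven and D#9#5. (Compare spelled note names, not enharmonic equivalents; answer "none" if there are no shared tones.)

D♯, F𝄪

D# major seventh sharp eleven = D♯, F𝄪, A♯, C𝄪, G𝄪.
D#9#5 = D♯, F𝄪, A𝄪, C♯, E♯.
Shared: D♯, F𝄪.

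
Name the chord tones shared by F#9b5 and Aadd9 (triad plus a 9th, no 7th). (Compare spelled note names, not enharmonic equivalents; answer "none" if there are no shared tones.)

E

F#9b5 = F#, A#, C, E, G#.
Aadd9 = A, C#, E, B.
Shared: E.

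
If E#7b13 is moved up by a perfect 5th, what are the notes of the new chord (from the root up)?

B# – D## – F## – A# – G#

A perfect 5th up from E# is B#, so the new chord is B# dominant seventh flat thirteen.
- root: B#
- major 3rd: D##
- perfect 5th: F##
- minor 7th: A#
- minor 13th: G#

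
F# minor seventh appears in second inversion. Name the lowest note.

F# minor seventh = F#–A–C#–E. Second inversion → fifth in the bass = C#.

C#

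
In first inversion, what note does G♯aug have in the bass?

B#

G♯aug in root position is G#–B#–D##.
First inversion places the third in the bass, which is B#.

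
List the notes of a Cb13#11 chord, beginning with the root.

Root Cb, quality dominant thirteenth sharp eleven:
- root: Cb
- major 3rd: Eb
- perfect 5th: Gb
- minor 7th: Bbb
- major 9th: Db
- augmented 11th: F
- major 13th: Ab

Cb, Eb, Gb, Bbb, Db, F, Ab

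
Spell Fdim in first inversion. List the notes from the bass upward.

Ab Cb F

In root position, Fdim is F–Ab–Cb.
First inversion puts the third (Ab) in the bass.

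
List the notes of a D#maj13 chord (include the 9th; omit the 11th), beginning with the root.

D#, F##, A#, C##, E#, B#

D#maj13 is a major thirteenth built on D#.
root → D#
3rd (major 3rd) → F##
5th (perfect 5th) → A#
7th (major 7th) → C##
9th (major 9th) → E#
13th (major 13th) → B#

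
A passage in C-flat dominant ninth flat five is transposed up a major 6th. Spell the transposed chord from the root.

Ab, C, Ebb, Gb, Bb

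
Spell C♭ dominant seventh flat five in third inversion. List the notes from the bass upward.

Bbb, Cb, Eb, Gbb

C♭ dominant seventh flat five = Cb–Eb–Gbb–Bbb; third inversion → seventh (Bbb) lowest.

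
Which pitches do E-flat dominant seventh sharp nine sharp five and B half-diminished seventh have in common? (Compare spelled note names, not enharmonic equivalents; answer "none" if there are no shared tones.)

E-flat dominant seventh sharp nine sharp five: E-flat G B D-flat F-sharp
B half-diminished seventh: B D F A
Common to both → B.

B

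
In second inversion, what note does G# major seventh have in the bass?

D-sharp

G# major seventh = G-sharp–B-sharp–D-sharp–F-double-sharp. Second inversion → fifth in the bass = D-sharp.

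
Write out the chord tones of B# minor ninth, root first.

B#, D#, F##, A#, C##

B# minor ninth is a minor ninth built on B#.
- root: B#
- minor 3rd: D#
- perfect 5th: F##
- minor 7th: A#
- major 9th: C##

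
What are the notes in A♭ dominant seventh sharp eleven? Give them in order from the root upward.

A-flat, C, E-flat, G-flat, D

A♭ dominant seventh sharp eleven is a dominant seventh sharp eleven built on A-flat.
- root: A-flat
- major 3rd: C
- perfect 5th: E-flat
- minor 7th: G-flat
- augmented 11th: D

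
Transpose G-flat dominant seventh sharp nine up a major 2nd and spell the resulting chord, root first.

A-flat, C, E-flat, G-flat, B

G-flat up a major 2nd → A-flat. New chord: A-flat dominant seventh sharp nine.
Root: A-flat
Major 3rd (3rd): C
Perfect 5th (5th): E-flat
Minor 7th (7th): G-flat
Augmented 9th (9th): B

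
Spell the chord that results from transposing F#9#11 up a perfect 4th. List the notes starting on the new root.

B, D#, F#, A, C#, E#

F# up a perfect 4th → B. New chord: B dominant ninth sharp eleven.
- root: B
- major 3rd: D#
- perfect 5th: F#
- minor 7th: A
- major 9th: C#
- augmented 11th: E#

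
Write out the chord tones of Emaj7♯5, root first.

Emaj7♯5: augmented major seventh on E.
E — root
G♯ — major 3rd
B♯ — augmented 5th
D♯ — major 7th

E G♯ B♯ D♯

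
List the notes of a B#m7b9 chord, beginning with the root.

B#  D#  F##  A#  C#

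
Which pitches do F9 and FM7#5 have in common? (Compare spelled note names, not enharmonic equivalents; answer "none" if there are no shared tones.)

F  A

F9: F A C Eb G
FM7#5: F A C# E
Common to both → F, A.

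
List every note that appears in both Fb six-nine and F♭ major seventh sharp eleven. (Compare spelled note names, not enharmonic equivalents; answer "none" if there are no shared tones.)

Fb, Ab, Cb

Fb six-nine: Fb Ab Cb Db Gb
F♭ major seventh sharp eleven: Fb Ab Cb Eb Bb
Common to both → Fb, Ab, Cb.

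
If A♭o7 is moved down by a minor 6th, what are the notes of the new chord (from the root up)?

C, Eb, Gb, Bbb

A minor 6th down from Ab is C, so the new chord is C diminished seventh.
- root: C
- minor 3rd: Eb
- diminished 5th: Gb
- diminished 7th: Bbb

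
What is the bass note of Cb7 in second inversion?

Gb

Cb7 in root position is Cb–Eb–Gb–Bbb.
Second inversion places the fifth in the bass, which is Gb.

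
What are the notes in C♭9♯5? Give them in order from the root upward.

Cb – Eb – G – Bbb – Db

C♭9♯5 is a dominant ninth sharp five built on Cb.
root → Cb
3rd (major 3rd) → Eb
5th (augmented 5th) → G
7th (minor 7th) → Bbb
9th (major 9th) → Db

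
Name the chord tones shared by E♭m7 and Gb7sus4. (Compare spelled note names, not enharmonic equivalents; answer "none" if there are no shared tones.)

E♭m7: Eb Gb Bb Db
Gb7sus4: Gb Cb Db Fb
Common to both → Gb, Db.

Gb, Db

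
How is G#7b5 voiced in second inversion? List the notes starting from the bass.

D F# G# B#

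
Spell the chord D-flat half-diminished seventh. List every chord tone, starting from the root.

D-flat half-diminished seventh is a half-diminished seventh built on Db.
Root: Db
Minor 3rd (3rd): Fb
Diminished 5th (5th): Abb
Minor 7th (7th): Cb

Db, Fb, Abb, Cb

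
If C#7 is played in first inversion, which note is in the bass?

C#7 = C#–E#–G#–B. First inversion → third in the bass = E#.

E#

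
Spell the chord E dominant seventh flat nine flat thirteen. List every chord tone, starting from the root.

E dominant seventh flat nine flat thirteen is a dominant seventh flat nine flat thirteen built on E.
root → E
3rd (major 3rd) → G♯
5th (perfect 5th) → B
7th (minor 7th) → D
9th (minor 9th) → F
13th (minor 13th) → C

E, G♯, B, D, F, C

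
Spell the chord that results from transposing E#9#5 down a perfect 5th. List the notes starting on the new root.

A♯, C𝄪, E𝄪, G♯, B♯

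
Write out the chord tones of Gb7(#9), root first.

Root Gb, quality dominant seventh sharp nine:
- root: Gb
- major 3rd: Bb
- perfect 5th: Db
- minor 7th: Fb
- augmented 9th: A

Gb, Bb, Db, Fb, A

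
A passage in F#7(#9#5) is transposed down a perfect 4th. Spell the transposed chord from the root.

C#, E#, G##, B, D##

Transposed root: F# → C# (perfect 4th down). So we spell C# dominant seventh sharp nine sharp five:
root → C#
3rd (major 3rd) → E#
5th (augmented 5th) → G##
7th (minor 7th) → B
9th (augmented 9th) → D##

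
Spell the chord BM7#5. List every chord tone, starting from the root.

BM7#5: augmented major seventh on B.
Root: B
Major 3rd (3rd): D#
Augmented 5th (5th): F##
Major 7th (7th): A#

B – D# – F## – A#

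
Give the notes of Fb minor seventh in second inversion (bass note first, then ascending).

Fb minor seventh = F-flat–A-double-flat–C-flat–E-double-flat; second inversion → fifth (C-flat) lowest.

C-flat E-double-flat F-flat A-double-flat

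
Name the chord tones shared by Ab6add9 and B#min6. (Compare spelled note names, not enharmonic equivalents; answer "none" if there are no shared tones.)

Ab6add9: Ab C Eb F Bb
B#min6: B# D# F## G##
Common to both → none.

none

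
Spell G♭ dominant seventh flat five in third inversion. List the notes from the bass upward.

F-flat, G-flat, B-flat, D-double-flat

In root position, G♭ dominant seventh flat five is G-flat–B-flat–D-double-flat–F-flat.
Third inversion puts the seventh (F-flat) in the bass.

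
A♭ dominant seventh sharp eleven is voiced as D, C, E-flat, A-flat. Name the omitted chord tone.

The full A♭ dominant seventh sharp eleven chord is A-flat, C, E-flat, G-flat, D.
Comparing with the voicing, the minor 7th (7th) — G-flat — is absent.

G-flat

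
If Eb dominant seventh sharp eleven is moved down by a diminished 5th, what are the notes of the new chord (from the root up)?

A, C#, E, G, D#

Eb down a diminished 5th → A. New chord: A dominant seventh sharp eleven.
root → A
3rd (major 3rd) → C#
5th (perfect 5th) → E
7th (minor 7th) → G
11th (augmented 11th) → D#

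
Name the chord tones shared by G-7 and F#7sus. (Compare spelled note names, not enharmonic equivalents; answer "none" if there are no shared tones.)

G-7 = G, Bb, D, F.
F#7sus = F#, B, C#, E.
Shared: none.

none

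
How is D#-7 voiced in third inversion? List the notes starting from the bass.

C♯  D♯  F♯  A♯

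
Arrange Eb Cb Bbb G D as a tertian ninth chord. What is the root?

Cb

Stacking in thirds gives Cb – Eb – G – Bbb – D, so Cb is the root — Cb dominant seventh sharp nine sharp five.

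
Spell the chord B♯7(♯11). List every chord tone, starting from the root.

B#, D##, F##, A#, E##

Root B#, quality dominant seventh sharp eleven:
B# — root
D## — major 3rd
F## — perfect 5th
A# — minor 7th
E## — augmented 11th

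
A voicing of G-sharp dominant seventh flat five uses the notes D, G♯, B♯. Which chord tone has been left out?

The full G-sharp dominant seventh flat five chord is G♯, B♯, D, F♯.
Comparing with the voicing, the minor 7th (7th) — F♯ — is absent.

F♯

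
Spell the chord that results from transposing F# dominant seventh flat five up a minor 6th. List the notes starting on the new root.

D, F-sharp, A-flat, C

F-sharp up a minor 6th → D. New chord: D dominant seventh flat five.
root → D
3rd (major 3rd) → F-sharp
5th (diminished 5th) → A-flat
7th (minor 7th) → C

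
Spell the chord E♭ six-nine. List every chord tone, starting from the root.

Eb G Bb C F

E♭ six-nine is a six-nine built on Eb.
Eb — root
G — major 3rd
Bb — perfect 5th
C — major 6th
F — major 9th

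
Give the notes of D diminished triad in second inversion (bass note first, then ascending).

A-flat D F

D diminished triad = D–F–A-flat; second inversion → fifth (A-flat) lowest.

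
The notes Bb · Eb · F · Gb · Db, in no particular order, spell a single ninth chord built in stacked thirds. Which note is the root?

Arranged so that each adjacent pair is a third by letter name: Eb – Gb – Bb – Db – F.
The bottom of that stack, Eb, is the root (this is Eb minor ninth).

Eb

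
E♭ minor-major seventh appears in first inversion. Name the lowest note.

Gb

E♭ minor-major seventh = Eb–Gb–Bb–D. First inversion → third in the bass = Gb.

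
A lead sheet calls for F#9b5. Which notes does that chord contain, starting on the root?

F#, A#, C, E, G#

Root F#, quality dominant ninth flat five:
Root: F#
Major 3rd (3rd): A#
Diminished 5th (5th): C
Minor 7th (7th): E
Major 9th (9th): G#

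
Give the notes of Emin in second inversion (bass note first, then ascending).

Emin = E–G–B; second inversion → fifth (B) lowest.

B E G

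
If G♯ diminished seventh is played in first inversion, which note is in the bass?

G♯ diminished seventh = G#–B–D–F. First inversion → third in the bass = B.

B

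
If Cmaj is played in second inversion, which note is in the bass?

Cmaj = C–E–G. Second inversion → fifth in the bass = G.

G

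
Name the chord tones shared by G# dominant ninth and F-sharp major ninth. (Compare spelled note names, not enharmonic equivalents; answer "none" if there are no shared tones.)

G-sharp, F-sharp, A-sharp

G# dominant ninth: G-sharp B-sharp D-sharp F-sharp A-sharp
F-sharp major ninth: F-sharp A-sharp C-sharp E-sharp G-sharp
Common to both → G-sharp, F-sharp, A-sharp.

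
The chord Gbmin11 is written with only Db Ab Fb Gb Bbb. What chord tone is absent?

Gbmin11 = Gb, Bbb, Db, Fb, Ab, Cb. The voicing lacks the 11th (perfect 11th), Cb.

Cb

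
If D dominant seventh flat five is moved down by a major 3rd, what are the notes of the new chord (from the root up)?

B-flat  D  F-flat  A-flat

Transposed root: D → B-flat (major 3rd down). So we spell B-flat dominant seventh flat five:
root → B-flat
3rd (major 3rd) → D
5th (diminished 5th) → F-flat
7th (minor 7th) → A-flat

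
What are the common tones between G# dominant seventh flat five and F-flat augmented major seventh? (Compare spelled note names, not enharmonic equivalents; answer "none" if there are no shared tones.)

G# dominant seventh flat five: G-sharp B-sharp D F-sharp
F-flat augmented major seventh: F-flat A-flat C E-flat
Common to both → none.

none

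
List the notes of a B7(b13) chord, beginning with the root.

B  D#  F#  A  G

Root B, quality dominant seventh flat thirteen:
- root: B
- major 3rd: D#
- perfect 5th: F#
- minor 7th: A
- minor 13th: G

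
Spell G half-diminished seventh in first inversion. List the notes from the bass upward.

G half-diminished seventh = G–Bb–Db–F; first inversion → third (Bb) lowest.

Bb, Db, F, G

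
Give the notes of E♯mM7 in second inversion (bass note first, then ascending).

E♯mM7 = E♯–G♯–B♯–D𝄪; second inversion → fifth (B♯) lowest.

B♯  D𝄪  E♯  G♯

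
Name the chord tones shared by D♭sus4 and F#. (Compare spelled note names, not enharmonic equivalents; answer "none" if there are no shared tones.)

none

D♭sus4: Db Gb Ab
F#: F# A# C#
Common to both → none.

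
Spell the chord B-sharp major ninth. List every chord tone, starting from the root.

B#, D##, F##, A##, C##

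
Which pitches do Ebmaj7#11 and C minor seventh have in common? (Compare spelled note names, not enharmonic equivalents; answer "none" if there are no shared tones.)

Eb – G – Bb

Ebmaj7#11: Eb G Bb D A
C minor seventh: C Eb G Bb
Common to both → Eb, G, Bb.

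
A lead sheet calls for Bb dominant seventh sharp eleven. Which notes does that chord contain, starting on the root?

B-flat D F A-flat E

Root B-flat, quality dominant seventh sharp eleven:
- root: B-flat
- major 3rd: D
- perfect 5th: F
- minor 7th: A-flat
- augmented 11th: E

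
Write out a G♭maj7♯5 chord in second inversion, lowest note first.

G♭maj7♯5 = Gb–Bb–D–F; second inversion → fifth (D) lowest.

D F Gb Bb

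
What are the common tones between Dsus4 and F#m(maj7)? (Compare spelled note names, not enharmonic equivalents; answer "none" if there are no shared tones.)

Dsus4: D G A
F#m(maj7): F♯ A C♯ E♯
Common to both → A.

A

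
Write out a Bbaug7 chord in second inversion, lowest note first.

F#, Ab, Bb, D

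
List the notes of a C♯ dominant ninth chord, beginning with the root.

C-sharp  E-sharp  G-sharp  B  D-sharp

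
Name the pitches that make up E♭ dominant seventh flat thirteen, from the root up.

E♭ dominant seventh flat thirteen is a dominant seventh flat thirteen built on Eb.
Eb — root
G — major 3rd
Bb — perfect 5th
Db — minor 7th
Cb — minor 13th

Eb – G – Bb – Db – Cb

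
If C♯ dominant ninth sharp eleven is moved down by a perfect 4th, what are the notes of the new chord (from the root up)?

Transposed root: C-sharp → G-sharp (perfect 4th down). So we spell G-sharp dominant ninth sharp eleven:
Root: G-sharp
Major 3rd (3rd): B-sharp
Perfect 5th (5th): D-sharp
Minor 7th (7th): F-sharp
Major 9th (9th): A-sharp
Augmented 11th (11th): C-double-sharp

G-sharp, B-sharp, D-sharp, F-sharp, A-sharp, C-double-sharp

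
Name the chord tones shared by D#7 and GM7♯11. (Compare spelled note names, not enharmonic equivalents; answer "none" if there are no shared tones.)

D#7 = D♯, F𝄪, A♯, C♯.
GM7♯11 = G, B, D, F♯, C♯.
Shared: C♯.

C♯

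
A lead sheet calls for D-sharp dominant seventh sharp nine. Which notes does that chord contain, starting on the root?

D-sharp dominant seventh sharp nine: dominant seventh sharp nine on D#.
D# — root
F## — major 3rd
A# — perfect 5th
C# — minor 7th
E## — augmented 9th

D#, F##, A#, C#, E##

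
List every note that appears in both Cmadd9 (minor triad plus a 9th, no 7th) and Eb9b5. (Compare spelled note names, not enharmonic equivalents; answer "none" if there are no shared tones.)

E♭ G

Cmadd9: C E♭ G D
Eb9b5: E♭ G B𝄫 D♭ F
Common to both → E♭, G.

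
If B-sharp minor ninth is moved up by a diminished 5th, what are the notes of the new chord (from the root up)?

B# up a diminished 5th → F#. New chord: F# minor ninth.
F# — root
A — minor 3rd
C# — perfect 5th
E — minor 7th
G# — major 9th

F# – A – C# – E – G#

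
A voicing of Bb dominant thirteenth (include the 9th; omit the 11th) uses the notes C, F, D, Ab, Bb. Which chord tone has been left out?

The full Bb dominant thirteenth chord is Bb, D, F, Ab, C, G.
Comparing with the voicing, the major 13th (13th) — G — is absent.

G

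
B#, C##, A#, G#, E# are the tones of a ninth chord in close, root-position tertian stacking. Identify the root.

A#

Stacking in thirds gives A# – C## – E# – G# – B#, so A# is the root — A# dominant ninth.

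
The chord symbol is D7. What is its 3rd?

F#

D7 is built on D; its 3rd is a major 3rd above the root.
A third above D uses the letter F, and the major 3rd above D is F#.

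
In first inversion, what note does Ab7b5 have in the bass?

Ab7b5 = Ab–C–Ebb–Gb. First inversion → third in the bass = C.

C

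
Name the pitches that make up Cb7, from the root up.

Cb Eb Gb Bbb

Cb7 is a dominant seventh built on Cb.
root → Cb
3rd (major 3rd) → Eb
5th (perfect 5th) → Gb
7th (minor 7th) → Bbb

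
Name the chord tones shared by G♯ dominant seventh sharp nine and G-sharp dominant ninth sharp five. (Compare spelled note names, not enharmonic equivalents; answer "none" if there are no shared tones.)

G-sharp  B-sharp  F-sharp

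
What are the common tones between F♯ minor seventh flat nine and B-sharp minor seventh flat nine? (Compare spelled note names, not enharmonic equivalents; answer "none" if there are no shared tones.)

F♯ minor seventh flat nine: F-sharp A C-sharp E G
B-sharp minor seventh flat nine: B-sharp D-sharp F-double-sharp A-sharp C-sharp
Common to both → C-sharp.

C-sharp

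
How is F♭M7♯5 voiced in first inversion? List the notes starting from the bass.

F♭M7♯5 = F♭–A♭–C–E♭; first inversion → third (A♭) lowest.

A♭ – C – E♭ – F♭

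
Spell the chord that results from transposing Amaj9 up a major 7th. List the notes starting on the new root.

A major 7th up from A is G#, so the new chord is G# major ninth.
- root: G#
- major 3rd: B#
- perfect 5th: D#
- major 7th: F##
- major 9th: A#

G# B# D# F## A#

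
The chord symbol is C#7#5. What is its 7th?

B

C#7#5 is built on C♯; its 7th is a minor 7th above the root.
A seventh above C uses the letter B, and the minor 7th above C♯ is B.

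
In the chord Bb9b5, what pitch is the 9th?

Bb9b5 is built on Bb; its 9th is a major 9th above the root.
A second above B uses the letter C, and the major 9th above Bb is C.

C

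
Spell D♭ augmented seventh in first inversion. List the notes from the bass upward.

In root position, D♭ augmented seventh is D♭–F–A–C♭.
First inversion puts the third (F) in the bass.

F – A – C♭ – D♭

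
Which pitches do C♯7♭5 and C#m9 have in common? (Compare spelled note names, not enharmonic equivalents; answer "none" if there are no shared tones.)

C♯, B

C♯7♭5 = C♯, E♯, G, B.
C#m9 = C♯, E, G♯, B, D♯.
Shared: C♯, B.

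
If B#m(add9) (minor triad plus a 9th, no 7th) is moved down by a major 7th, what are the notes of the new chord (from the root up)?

A major 7th down from B# is C#, so the new chord is C# minor added-ninth.
- root: C#
- minor 3rd: E
- perfect 5th: G#
- major 9th: D#

C#, E, G#, D#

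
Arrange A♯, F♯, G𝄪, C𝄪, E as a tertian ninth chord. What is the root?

F♯

Stacking in thirds gives F♯ – A♯ – C𝄪 – E – G𝄪, so F♯ is the root — F♯ dominant seventh sharp nine sharp five.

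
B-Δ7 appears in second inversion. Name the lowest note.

B-Δ7 in root position is B–D–F#–A#.
Second inversion places the fifth in the bass, which is F#.

F#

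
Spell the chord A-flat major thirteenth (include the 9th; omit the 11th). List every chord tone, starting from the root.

A-flat C E-flat G B-flat F

A-flat major thirteenth is a major thirteenth built on A-flat.
A-flat — root
C — major 3rd
E-flat — perfect 5th
G — major 7th
B-flat — major 9th
F — major 13th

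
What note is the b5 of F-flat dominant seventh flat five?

C-double-flat

Root of F-flat dominant seventh flat five = F-flat. The 5th is a diminished 5th: F-flat up a diminished 5th → C-double-flat.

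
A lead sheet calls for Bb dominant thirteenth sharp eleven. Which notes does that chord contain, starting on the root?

Bb  D  F  Ab  C  E  G

Bb dominant thirteenth sharp eleven is a dominant thirteenth sharp eleven built on Bb.
root → Bb
3rd (major 3rd) → D
5th (perfect 5th) → F
7th (minor 7th) → Ab
9th (major 9th) → C
11th (augmented 11th) → E
13th (major 13th) → G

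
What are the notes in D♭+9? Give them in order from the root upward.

D♭+9: dominant ninth sharp five on Db.
root → Db
3rd (major 3rd) → F
5th (augmented 5th) → A
7th (minor 7th) → Cb
9th (major 9th) → Eb

Db, F, A, Cb, Eb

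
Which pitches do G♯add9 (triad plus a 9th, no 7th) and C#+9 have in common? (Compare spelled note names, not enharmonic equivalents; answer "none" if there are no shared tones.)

D♯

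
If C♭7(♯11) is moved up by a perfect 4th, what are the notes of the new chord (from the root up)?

Fb – Ab – Cb – Ebb – Bb

Cb up a perfect 4th → Fb. New chord: Fb dominant seventh sharp eleven.
Fb — root
Ab — major 3rd
Cb — perfect 5th
Ebb — minor 7th
Bb — augmented 11th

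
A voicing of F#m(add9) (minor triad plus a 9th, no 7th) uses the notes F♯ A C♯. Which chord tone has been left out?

G♯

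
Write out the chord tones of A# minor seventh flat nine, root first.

A#, C#, E#, G#, B

A# minor seventh flat nine: minor seventh flat nine on A#.
A# — root
C# — minor 3rd
E# — perfect 5th
G# — minor 7th
B — minor 9th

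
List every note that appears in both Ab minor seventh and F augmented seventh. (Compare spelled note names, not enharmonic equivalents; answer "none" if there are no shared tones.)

E-flat

Ab minor seventh: A-flat C-flat E-flat G-flat
F augmented seventh: F A C-sharp E-flat
Common to both → E-flat.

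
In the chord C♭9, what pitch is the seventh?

C♭9 is built on Cb; its 7th is a minor 7th above the root.
A seventh above C uses the letter B, and the minor 7th above Cb is Bbb.

Bbb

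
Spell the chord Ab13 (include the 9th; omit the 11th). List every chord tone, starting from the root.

Ab – C – Eb – Gb – Bb – F

Ab13 is a dominant thirteenth built on Ab.
Ab — root
C — major 3rd
Eb — perfect 5th
Gb — minor 7th
Bb — major 9th
F — major 13th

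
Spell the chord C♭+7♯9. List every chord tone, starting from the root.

Root Cb, quality dominant seventh sharp nine sharp five:
root → Cb
3rd (major 3rd) → Eb
5th (augmented 5th) → G
7th (minor 7th) → Bbb
9th (augmented 9th) → D

Cb – Eb – G – Bbb – D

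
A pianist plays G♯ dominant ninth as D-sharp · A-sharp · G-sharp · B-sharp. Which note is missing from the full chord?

F-sharp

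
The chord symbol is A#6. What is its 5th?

E#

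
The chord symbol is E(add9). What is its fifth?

Root of E(add9) = E. The 5th is a perfect 5th: E up a perfect 5th → B.

B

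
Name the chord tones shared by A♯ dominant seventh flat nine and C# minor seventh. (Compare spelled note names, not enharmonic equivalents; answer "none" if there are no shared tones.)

G-sharp, B

A♯ dominant seventh flat nine: A-sharp C-double-sharp E-sharp G-sharp B
C# minor seventh: C-sharp E G-sharp B
Common to both → G-sharp, B.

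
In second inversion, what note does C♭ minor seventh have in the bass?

G-flat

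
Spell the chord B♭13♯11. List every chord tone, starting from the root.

Root Bb, quality dominant thirteenth sharp eleven:
Bb — root
D — major 3rd
F — perfect 5th
Ab — minor 7th
C — major 9th
E — augmented 11th
G — major 13th

Bb, D, F, Ab, C, E, G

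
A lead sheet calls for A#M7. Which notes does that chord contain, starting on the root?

A♯, C𝄪, E♯, G𝄪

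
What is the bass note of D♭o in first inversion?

Fb

D♭o in root position is Db–Fb–Abb.
First inversion places the third in the bass, which is Fb.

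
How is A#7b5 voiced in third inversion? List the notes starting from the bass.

A#7b5 = A#–C##–E–G#; third inversion → seventh (G#) lowest.

G# – A# – C## – E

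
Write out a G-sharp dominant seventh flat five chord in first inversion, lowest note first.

B-sharp D F-sharp G-sharp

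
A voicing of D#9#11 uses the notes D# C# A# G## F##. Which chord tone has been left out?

The full D#9#11 chord is D#, F##, A#, C#, E#, G##.
Comparing with the voicing, the major 9th (9th) — E# — is absent.

E#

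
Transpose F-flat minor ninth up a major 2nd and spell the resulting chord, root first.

Gb, Bbb, Db, Fb, Ab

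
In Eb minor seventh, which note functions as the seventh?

Db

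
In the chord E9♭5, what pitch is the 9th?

E9♭5 is built on E; its 9th is a major 9th above the root.
A second above E uses the letter F, and the major 9th above E is F#.

F#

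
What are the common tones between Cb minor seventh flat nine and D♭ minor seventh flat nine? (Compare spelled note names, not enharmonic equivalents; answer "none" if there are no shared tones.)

C-flat, E-double-flat

Cb minor seventh flat nine: C-flat E-double-flat G-flat B-double-flat D-double-flat
D♭ minor seventh flat nine: D-flat F-flat A-flat C-flat E-double-flat
Common to both → C-flat, E-double-flat.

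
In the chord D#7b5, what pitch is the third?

F𝄪

Root of D#7b5 = D♯. The 3rd is a major 3rd: D♯ up a major 3rd → F𝄪.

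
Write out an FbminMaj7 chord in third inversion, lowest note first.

FbminMaj7 = Fb–Abb–Cb–Eb; third inversion → seventh (Eb) lowest.

Eb – Fb – Abb – Cb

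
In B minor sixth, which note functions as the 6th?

G#

B minor sixth is built on B; its 6th is a major 6th above the root.
A sixth above B uses the letter G, and the major 6th above B is G#.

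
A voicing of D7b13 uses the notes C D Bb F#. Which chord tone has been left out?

The full D7b13 chord is D, F#, A, C, Bb.
Comparing with the voicing, the perfect 5th (5th) — A — is absent.

A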